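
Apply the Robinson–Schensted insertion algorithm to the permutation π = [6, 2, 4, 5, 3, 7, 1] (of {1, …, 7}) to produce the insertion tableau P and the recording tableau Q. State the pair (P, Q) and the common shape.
P = [1, 3, 5, 7] / [2] / [4] / [6];  Q = [1, 3, 4, 6] / [2] / [5] / [7];  common shape = (4, 1, 1, 1)

Row-insert the values π_1, π_2, … into P one at a time, bumping the leftmost entry strictly greater than the inserted value down to the next row. The recording tableau Q records, in position (i, j), the step at which that cell was added to P.
  Insert 6 (step 1): P = [6];  Q = [1]
  Insert 2 (step 2): P = [2] / [6];  Q = [1] / [2]
  Insert 4 (step 3): P = [2, 4] / [6];  Q = [1, 3] / [2]
  Insert 5 (step 4): P = [2, 4, 5] / [6];  Q = [1, 3, 4] / [2]
  Insert 3 (step 5): P = [2, 3, 5] / [4] / [6];  Q = [1, 3, 4] / [2] / [5]
  Insert 7 (step 6): P = [2, 3, 5, 7] / [4] / [6];  Q = [1, 3, 4, 6] / [2] / [5]
  Insert 1 (step 7): P = [1, 3, 5, 7] / [2] / [4] / [6];  Q = [1, 3, 4, 6] / [2] / [5] / [7]
Final shape: (4, 1, 1, 1).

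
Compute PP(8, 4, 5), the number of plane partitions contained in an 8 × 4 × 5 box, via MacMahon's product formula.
PP(8, 4, 5) = 4789851066

Evaluate the triple product over i = 1..8, j = 1..4, k = 1..5. The factors are (2/1) · (3/2) · (4/3) · (5/4) · (6/5) · (3/2) · (4/3) · (5/4) · … (160 factors total). The numerators and denominators telescope so the product is an integer; carrying out the multiplication exactly gives PP(8, 4, 5) = 4789851066.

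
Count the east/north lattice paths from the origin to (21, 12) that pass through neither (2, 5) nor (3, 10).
Number of paths = 340973120

Inclusion–exclusion. Total paths: C(33, 21) = 354817320. Through P₁: C(7, 2)·C(26, 19) = 13813800. Through P₂: C(13, 3)·C(20, 18) = 54340. Since P₁ is strictly southwest of P₂, a monotone path through both must visit P₁ then P₂; paths through both = C(7, 2)·C(6, 1)·C(20, 18) = 23940. Avoid both = 354817320 − 13813800 − 54340 + 23940 = 340973120.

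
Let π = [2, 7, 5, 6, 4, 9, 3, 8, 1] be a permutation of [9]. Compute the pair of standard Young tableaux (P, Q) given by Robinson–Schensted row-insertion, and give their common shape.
P = [1, 3, 6, 8] / [2, 9] / [4] / [5] / [7];  Q = [1, 2, 4, 6] / [3, 8] / [5] / [7] / [9];  common shape = (4, 2, 1, 1, 1)

Row-insert the values π_1, π_2, … into P one at a time, bumping the leftmost entry strictly greater than the inserted value down to the next row. The recording tableau Q records, in position (i, j), the step at which that cell was added to P.
  Insert 2 (step 1): P = [2];  Q = [1]
  Insert 7 (step 2): P = [2, 7];  Q = [1, 2]
  Insert 5 (step 3): P = [2, 5] / [7];  Q = [1, 2] / [3]
  Insert 6 (step 4): P = [2, 5, 6] / [7];  Q = [1, 2, 4] / [3]
  Insert 4 (step 5): P = [2, 4, 6] / [5] / [7];  Q = [1, 2, 4] / [3] / [5]
  Insert 9 (step 6): P = [2, 4, 6, 9] / [5] / [7];  Q = [1, 2, 4, 6] / [3] / [5]
  Insert 3 (step 7): P = [2, 3, 6, 9] / [4] / [5] / [7];  Q = [1, 2, 4, 6] / [3] / [5] / [7]
  Insert 8 (step 8): P = [2, 3, 6, 8] / [4, 9] / [5] / [7];  Q = [1, 2, 4, 6] / [3, 8] / [5] / [7]
  Insert 1 (step 9): P = [1, 3, 6, 8] / [2, 9] / [4] / [5] / [7];  Q = [1, 2, 4, 6] / [3, 8] / [5] / [7] / [9]
Final shape: (4, 2, 1, 1, 1).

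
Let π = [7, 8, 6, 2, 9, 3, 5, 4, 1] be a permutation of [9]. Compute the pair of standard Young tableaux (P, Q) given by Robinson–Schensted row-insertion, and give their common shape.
P = [1, 3, 4] / [2, 8, 9] / [5] / [6] / [7];  Q = [1, 2, 5] / [3, 6, 7] / [4] / [8] / [9];  common shape = (3, 3, 1, 1, 1)

Row-insert the values π_1, π_2, … into P one at a time, bumping the leftmost entry strictly greater than the inserted value down to the next row. The recording tableau Q records, in position (i, j), the step at which that cell was added to P.
  Insert 7 (step 1): P = [7];  Q = [1]
  Insert 8 (step 2): P = [7, 8];  Q = [1, 2]
  Insert 6 (step 3): P = [6, 8] / [7];  Q = [1, 2] / [3]
  Insert 2 (step 4): P = [2, 8] / [6] / [7];  Q = [1, 2] / [3] / [4]
  Insert 9 (step 5): P = [2, 8, 9] / [6] / [7];  Q = [1, 2, 5] / [3] / [4]
  Insert 3 (step 6): P = [2, 3, 9] / [6, 8] / [7];  Q = [1, 2, 5] / [3, 6] / [4]
  Insert 5 (step 7): P = [2, 3, 5] / [6, 8, 9] / [7];  Q = [1, 2, 5] / [3, 6, 7] / [4]
  Insert 4 (step 8): P = [2, 3, 4] / [5, 8, 9] / [6] / [7];  Q = [1, 2, 5] / [3, 6, 7] / [4] / [8]
  Insert 1 (step 9): P = [1, 3, 4] / [2, 8, 9] / [5] / [6] / [7];  Q = [1, 2, 5] / [3, 6, 7] / [4] / [8] / [9]
Final shape: (3, 3, 1, 1, 1).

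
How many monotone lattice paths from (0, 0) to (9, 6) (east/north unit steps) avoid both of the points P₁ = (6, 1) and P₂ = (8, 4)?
Number of paths = 3338

Inclusion–exclusion. Total paths: C(15, 9) = 5005. Through P₁: C(7, 6)·C(8, 3) = 392. Through P₂: C(12, 8)·C(3, 1) = 1485. Since P₁ is strictly southwest of P₂, a monotone path through both must visit P₁ then P₂; paths through both = C(7, 6)·C(5, 2)·C(3, 1) = 210. Avoid both = 5005 − 392 − 1485 + 210 = 3338.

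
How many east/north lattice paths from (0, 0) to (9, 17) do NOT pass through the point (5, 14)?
Number of paths = 2717570

Total paths from (0, 0) to (9, 17): C(26, 9) = 3124550. Paths through (5, 14): (paths (0, 0) → (5, 14)) × (paths (5, 14) → (9, 17)) = C(19, 5) · C(7, 4) = 11628 · 35 = 406980. Avoidance count = 3124550 − 406980 = 2717570.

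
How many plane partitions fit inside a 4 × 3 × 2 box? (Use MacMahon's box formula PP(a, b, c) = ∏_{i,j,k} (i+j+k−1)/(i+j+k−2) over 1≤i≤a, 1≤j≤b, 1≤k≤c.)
PP(4, 3, 2) = 490

Evaluate the triple product over i = 1..4, j = 1..3, k = 1..2. The factors are (2/1) · (3/2) · (3/2) · (4/3) · (4/3) · (5/4) · (3/2) · (4/3) · … (24 factors total). The numerators and denominators telescope so the product is an integer; carrying out the multiplication exactly gives PP(4, 3, 2) = 490.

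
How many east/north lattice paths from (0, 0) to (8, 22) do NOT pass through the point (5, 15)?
Number of paths = 3992445

Total paths from (0, 0) to (8, 22): C(30, 8) = 5852925. Paths through (5, 15): (paths (0, 0) → (5, 15)) × (paths (5, 15) → (8, 22)) = C(20, 5) · C(10, 3) = 15504 · 120 = 1860480. Avoidance count = 5852925 − 1860480 = 3992445.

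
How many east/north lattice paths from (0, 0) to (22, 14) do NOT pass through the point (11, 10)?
Number of paths = 3314839860

Total paths from (0, 0) to (22, 14): C(36, 22) = 3796297200. Paths through (11, 10): (paths (0, 0) → (11, 10)) × (paths (11, 10) → (22, 14)) = C(21, 11) · C(15, 11) = 352716 · 1365 = 481457340. Avoidance count = 3796297200 − 481457340 = 3314839860.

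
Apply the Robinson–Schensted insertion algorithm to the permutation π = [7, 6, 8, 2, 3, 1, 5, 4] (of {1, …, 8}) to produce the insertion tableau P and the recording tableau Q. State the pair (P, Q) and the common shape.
P = [1, 3, 4] / [2, 5] / [6, 8] / [7];  Q = [1, 3, 7] / [2, 5] / [4, 8] / [6];  common shape = (3, 2, 2, 1)

Row-insert the values π_1, π_2, … into P one at a time, bumping the leftmost entry strictly greater than the inserted value down to the next row. The recording tableau Q records, in position (i, j), the step at which that cell was added to P.
  Insert 7 (step 1): P = [7];  Q = [1]
  Insert 6 (step 2): P = [6] / [7];  Q = [1] / [2]
  Insert 8 (step 3): P = [6, 8] / [7];  Q = [1, 3] / [2]
  Insert 2 (step 4): P = [2, 8] / [6] / [7];  Q = [1, 3] / [2] / [4]
  Insert 3 (step 5): P = [2, 3] / [6, 8] / [7];  Q = [1, 3] / [2, 5] / [4]
  Insert 1 (step 6): P = [1, 3] / [2, 8] / [6] / [7];  Q = [1, 3] / [2, 5] / [4] / [6]
  Insert 5 (step 7): P = [1, 3, 5] / [2, 8] / [6] / [7];  Q = [1, 3, 7] / [2, 5] / [4] / [6]
  Insert 4 (step 8): P = [1, 3, 4] / [2, 5] / [6, 8] / [7];  Q = [1, 3, 7] / [2, 5] / [4, 8] / [6]
Final shape: (3, 2, 2, 1).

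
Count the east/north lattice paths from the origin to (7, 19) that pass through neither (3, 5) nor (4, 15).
Number of paths = 372340

Inclusion–exclusion. Total paths: C(26, 7) = 657800. Through P₁: C(8, 3)·C(18, 4) = 171360. Through P₂: C(19, 4)·C(7, 3) = 135660. Since P₁ is strictly southwest of P₂, a monotone path through both must visit P₁ then P₂; paths through both = C(8, 3)·C(11, 1)·C(7, 3) = 21560. Avoid both = 657800 − 171360 − 135660 + 21560 = 372340.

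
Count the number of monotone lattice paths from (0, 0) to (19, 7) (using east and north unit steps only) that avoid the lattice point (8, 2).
Number of paths = 461240

Total paths from (0, 0) to (19, 7): C(26, 19) = 657800. Paths through (8, 2): (paths (0, 0) → (8, 2)) × (paths (8, 2) → (19, 7)) = C(10, 8) · C(16, 11) = 45 · 4368 = 196560. Avoidance count = 657800 − 196560 = 461240.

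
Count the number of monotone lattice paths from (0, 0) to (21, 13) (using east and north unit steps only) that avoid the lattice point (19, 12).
Number of paths = 504622185

Total paths from (0, 0) to (21, 13): C(34, 21) = 927983760. Paths through (19, 12): (paths (0, 0) → (19, 12)) × (paths (19, 12) → (21, 13)) = C(31, 19) · C(3, 2) = 141120525 · 3 = 423361575. Avoidance count = 927983760 − 423361575 = 504622185.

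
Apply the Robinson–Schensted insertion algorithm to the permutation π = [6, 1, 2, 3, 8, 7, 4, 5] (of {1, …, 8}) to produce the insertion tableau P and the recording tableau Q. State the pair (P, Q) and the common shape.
P = [1, 2, 3, 4, 5] / [6, 7] / [8];  Q = [1, 3, 4, 5, 8] / [2, 6] / [7];  common shape = (5, 2, 1)

Row-insert the values π_1, π_2, … into P one at a time, bumping the leftmost entry strictly greater than the inserted value down to the next row. The recording tableau Q records, in position (i, j), the step at which that cell was added to P.
  Insert 6 (step 1): P = [6];  Q = [1]
  Insert 1 (step 2): P = [1] / [6];  Q = [1] / [2]
  Insert 2 (step 3): P = [1, 2] / [6];  Q = [1, 3] / [2]
  Insert 3 (step 4): P = [1, 2, 3] / [6];  Q = [1, 3, 4] / [2]
  Insert 8 (step 5): P = [1, 2, 3, 8] / [6];  Q = [1, 3, 4, 5] / [2]
  Insert 7 (step 6): P = [1, 2, 3, 7] / [6, 8];  Q = [1, 3, 4, 5] / [2, 6]
  Insert 4 (step 7): P = [1, 2, 3, 4] / [6, 7] / [8];  Q = [1, 3, 4, 5] / [2, 6] / [7]
  Insert 5 (step 8): P = [1, 2, 3, 4, 5] / [6, 7] / [8];  Q = [1, 3, 4, 5, 8] / [2, 6] / [7]
Final shape: (5, 2, 1).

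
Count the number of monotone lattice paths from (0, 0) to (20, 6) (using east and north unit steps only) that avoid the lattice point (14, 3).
Number of paths = 173110

Total paths from (0, 0) to (20, 6): C(26, 20) = 230230. Paths through (14, 3): (paths (0, 0) → (14, 3)) × (paths (14, 3) → (20, 6)) = C(17, 14) · C(9, 6) = 680 · 84 = 57120. Avoidance count = 230230 − 57120 = 173110.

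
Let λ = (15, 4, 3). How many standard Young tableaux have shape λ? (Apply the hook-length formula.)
# SYT of shape (15, 4, 3) = 1474704

Hook-length formula: f^λ = n! / Π hook(c), product over all cells c of the Young diagram. For λ = (15, 4, 3), n = 22 boxes. Hook lengths by row (left-to-right, top-to-bottom): [17, 16, 15, 13, 11, 10, 9, 8, 7, 6, 5, 4, 3, 2, 1]; [5, 4, 3, 1]; [3, 2, 1]. Product of hooks = 762187345920000. So f^λ = 22! / 762187345920000 = 1124000727777607680000 / 762187345920000 = 1474704.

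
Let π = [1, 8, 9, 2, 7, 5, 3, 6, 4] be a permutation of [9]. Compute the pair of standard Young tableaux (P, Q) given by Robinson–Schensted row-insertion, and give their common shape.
P = [1, 2, 3, 4] / [5, 6] / [7, 9] / [8];  Q = [1, 2, 3, 8] / [4, 5] / [6, 9] / [7];  common shape = (4, 2, 2, 1)

Row-insert the values π_1, π_2, … into P one at a time, bumping the leftmost entry strictly greater than the inserted value down to the next row. The recording tableau Q records, in position (i, j), the step at which that cell was added to P.
  Insert 1 (step 1): P = [1];  Q = [1]
  Insert 8 (step 2): P = [1, 8];  Q = [1, 2]
  Insert 9 (step 3): P = [1, 8, 9];  Q = [1, 2, 3]
  Insert 2 (step 4): P = [1, 2, 9] / [8];  Q = [1, 2, 3] / [4]
  Insert 7 (step 5): P = [1, 2, 7] / [8, 9];  Q = [1, 2, 3] / [4, 5]
  Insert 5 (step 6): P = [1, 2, 5] / [7, 9] / [8];  Q = [1, 2, 3] / [4, 5] / [6]
  Insert 3 (step 7): P = [1, 2, 3] / [5, 9] / [7] / [8];  Q = [1, 2, 3] / [4, 5] / [6] / [7]
  Insert 6 (step 8): P = [1, 2, 3, 6] / [5, 9] / [7] / [8];  Q = [1, 2, 3, 8] / [4, 5] / [6] / [7]
  Insert 4 (step 9): P = [1, 2, 3, 4] / [5, 6] / [7, 9] / [8];  Q = [1, 2, 3, 8] / [4, 5] / [6, 9] / [7]
Final shape: (4, 2, 2, 1).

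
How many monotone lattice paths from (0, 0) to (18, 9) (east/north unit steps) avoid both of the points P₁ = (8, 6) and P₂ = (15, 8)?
Number of paths = 2299143

Inclusion–exclusion. Total paths: C(27, 18) = 4686825. Through P₁: C(14, 8)·C(13, 10) = 858858. Through P₂: C(23, 15)·C(4, 3) = 1961256. Since P₁ is strictly southwest of P₂, a monotone path through both must visit P₁ then P₂; paths through both = C(14, 8)·C(9, 7)·C(4, 3) = 432432. Avoid both = 4686825 − 858858 − 1961256 + 432432 = 2299143.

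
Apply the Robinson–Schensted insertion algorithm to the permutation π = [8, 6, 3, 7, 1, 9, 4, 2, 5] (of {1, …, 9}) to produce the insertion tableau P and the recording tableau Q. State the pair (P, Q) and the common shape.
P = [1, 2, 5] / [3, 4, 9] / [6, 7] / [8];  Q = [1, 4, 6] / [2, 7, 9] / [3, 8] / [5];  common shape = (3, 3, 2, 1)

Row-insert the values π_1, π_2, … into P one at a time, bumping the leftmost entry strictly greater than the inserted value down to the next row. The recording tableau Q records, in position (i, j), the step at which that cell was added to P.
  Insert 8 (step 1): P = [8];  Q = [1]
  Insert 6 (step 2): P = [6] / [8];  Q = [1] / [2]
  Insert 3 (step 3): P = [3] / [6] / [8];  Q = [1] / [2] / [3]
  Insert 7 (step 4): P = [3, 7] / [6] / [8];  Q = [1, 4] / [2] / [3]
  Insert 1 (step 5): P = [1, 7] / [3] / [6] / [8];  Q = [1, 4] / [2] / [3] / [5]
  Insert 9 (step 6): P = [1, 7, 9] / [3] / [6] / [8];  Q = [1, 4, 6] / [2] / [3] / [5]
  Insert 4 (step 7): P = [1, 4, 9] / [3, 7] / [6] / [8];  Q = [1, 4, 6] / [2, 7] / [3] / [5]
  Insert 2 (step 8): P = [1, 2, 9] / [3, 4] / [6, 7] / [8];  Q = [1, 4, 6] / [2, 7] / [3, 8] / [5]
  Insert 5 (step 9): P = [1, 2, 5] / [3, 4, 9] / [6, 7] / [8];  Q = [1, 4, 6] / [2, 7, 9] / [3, 8] / [5]
Final shape: (3, 3, 2, 1).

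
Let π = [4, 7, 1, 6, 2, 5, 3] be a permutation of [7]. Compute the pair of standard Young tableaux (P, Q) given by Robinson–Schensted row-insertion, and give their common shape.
P = [1, 2, 3] / [4, 5] / [6] / [7];  Q = [1, 2, 6] / [3, 4] / [5] / [7];  common shape = (3, 2, 1, 1)

Row-insert the values π_1, π_2, … into P one at a time, bumping the leftmost entry strictly greater than the inserted value down to the next row. The recording tableau Q records, in position (i, j), the step at which that cell was added to P.
  Insert 4 (step 1): P = [4];  Q = [1]
  Insert 7 (step 2): P = [4, 7];  Q = [1, 2]
  Insert 1 (step 3): P = [1, 7] / [4];  Q = [1, 2] / [3]
  Insert 6 (step 4): P = [1, 6] / [4, 7];  Q = [1, 2] / [3, 4]
  Insert 2 (step 5): P = [1, 2] / [4, 6] / [7];  Q = [1, 2] / [3, 4] / [5]
  Insert 5 (step 6): P = [1, 2, 5] / [4, 6] / [7];  Q = [1, 2, 6] / [3, 4] / [5]
  Insert 3 (step 7): P = [1, 2, 3] / [4, 5] / [6] / [7];  Q = [1, 2, 6] / [3, 4] / [5] / [7]
Final shape: (3, 2, 1, 1).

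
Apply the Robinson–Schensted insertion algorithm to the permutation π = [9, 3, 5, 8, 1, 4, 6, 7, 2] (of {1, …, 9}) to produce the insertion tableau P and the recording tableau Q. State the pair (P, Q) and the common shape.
P = [1, 2, 6, 7] / [3, 4, 8] / [5] / [9];  Q = [1, 3, 4, 8] / [2, 6, 7] / [5] / [9];  common shape = (4, 3, 1, 1)

Row-insert the values π_1, π_2, … into P one at a time, bumping the leftmost entry strictly greater than the inserted value down to the next row. The recording tableau Q records, in position (i, j), the step at which that cell was added to P.
  Insert 9 (step 1): P = [9];  Q = [1]
  Insert 3 (step 2): P = [3] / [9];  Q = [1] / [2]
  Insert 5 (step 3): P = [3, 5] / [9];  Q = [1, 3] / [2]
  Insert 8 (step 4): P = [3, 5, 8] / [9];  Q = [1, 3, 4] / [2]
  Insert 1 (step 5): P = [1, 5, 8] / [3] / [9];  Q = [1, 3, 4] / [2] / [5]
  Insert 4 (step 6): P = [1, 4, 8] / [3, 5] / [9];  Q = [1, 3, 4] / [2, 6] / [5]
  Insert 6 (step 7): P = [1, 4, 6] / [3, 5, 8] / [9];  Q = [1, 3, 4] / [2, 6, 7] / [5]
  Insert 7 (step 8): P = [1, 4, 6, 7] / [3, 5, 8] / [9];  Q = [1, 3, 4, 8] / [2, 6, 7] / [5]
  Insert 2 (step 9): P = [1, 2, 6, 7] / [3, 4, 8] / [5] / [9];  Q = [1, 3, 4, 8] / [2, 6, 7] / [5] / [9]
Final shape: (4, 3, 1, 1).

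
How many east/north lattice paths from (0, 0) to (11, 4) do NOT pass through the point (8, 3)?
Number of paths = 705

Total paths from (0, 0) to (11, 4): C(15, 11) = 1365. Paths through (8, 3): (paths (0, 0) → (8, 3)) × (paths (8, 3) → (11, 4)) = C(11, 8) · C(4, 3) = 165 · 4 = 660. Avoidance count = 1365 − 660 = 705.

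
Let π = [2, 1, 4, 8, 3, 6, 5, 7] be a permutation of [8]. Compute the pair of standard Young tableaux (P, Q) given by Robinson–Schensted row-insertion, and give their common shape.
P = [1, 3, 5, 7] / [2, 4, 6] / [8];  Q = [1, 3, 4, 8] / [2, 5, 6] / [7];  common shape = (4, 3, 1)

Row-insert the values π_1, π_2, … into P one at a time, bumping the leftmost entry strictly greater than the inserted value down to the next row. The recording tableau Q records, in position (i, j), the step at which that cell was added to P.
  Insert 2 (step 1): P = [2];  Q = [1]
  Insert 1 (step 2): P = [1] / [2];  Q = [1] / [2]
  Insert 4 (step 3): P = [1, 4] / [2];  Q = [1, 3] / [2]
  Insert 8 (step 4): P = [1, 4, 8] / [2];  Q = [1, 3, 4] / [2]
  Insert 3 (step 5): P = [1, 3, 8] / [2, 4];  Q = [1, 3, 4] / [2, 5]
  Insert 6 (step 6): P = [1, 3, 6] / [2, 4, 8];  Q = [1, 3, 4] / [2, 5, 6]
  Insert 5 (step 7): P = [1, 3, 5] / [2, 4, 6] / [8];  Q = [1, 3, 4] / [2, 5, 6] / [7]
  Insert 7 (step 8): P = [1, 3, 5, 7] / [2, 4, 6] / [8];  Q = [1, 3, 4, 8] / [2, 5, 6] / [7]
Final shape: (4, 3, 1).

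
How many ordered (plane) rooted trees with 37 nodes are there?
C_36 = 11959798385860453492

These ordered rooted trees are counted by the Catalan number C_n = (1/(n + 1)) · C(2n, n). For n = 36: C_36 = (1/37) · C(72, 36) = 442512540276836779204/37 = 11959798385860453492.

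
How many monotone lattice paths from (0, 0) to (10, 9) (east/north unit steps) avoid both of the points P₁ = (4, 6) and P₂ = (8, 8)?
Number of paths = 45578

Inclusion–exclusion. Total paths: C(19, 10) = 92378. Through P₁: C(10, 4)·C(9, 6) = 17640. Through P₂: C(16, 8)·C(3, 2) = 38610. Since P₁ is strictly southwest of P₂, a monotone path through both must visit P₁ then P₂; paths through both = C(10, 4)·C(6, 4)·C(3, 2) = 9450. Avoid both = 92378 − 17640 − 38610 + 9450 = 45578.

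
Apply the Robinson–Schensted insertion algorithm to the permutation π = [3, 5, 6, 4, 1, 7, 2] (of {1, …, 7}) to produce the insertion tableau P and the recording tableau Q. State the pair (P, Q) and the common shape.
P = [1, 2, 6, 7] / [3, 4] / [5];  Q = [1, 2, 3, 6] / [4, 7] / [5];  common shape = (4, 2, 1)

Row-insert the values π_1, π_2, … into P one at a time, bumping the leftmost entry strictly greater than the inserted value down to the next row. The recording tableau Q records, in position (i, j), the step at which that cell was added to P.
  Insert 3 (step 1): P = [3];  Q = [1]
  Insert 5 (step 2): P = [3, 5];  Q = [1, 2]
  Insert 6 (step 3): P = [3, 5, 6];  Q = [1, 2, 3]
  Insert 4 (step 4): P = [3, 4, 6] / [5];  Q = [1, 2, 3] / [4]
  Insert 1 (step 5): P = [1, 4, 6] / [3] / [5];  Q = [1, 2, 3] / [4] / [5]
  Insert 7 (step 6): P = [1, 4, 6, 7] / [3] / [5];  Q = [1, 2, 3, 6] / [4] / [5]
  Insert 2 (step 7): P = [1, 2, 6, 7] / [3, 4] / [5];  Q = [1, 2, 3, 6] / [4, 7] / [5]
Final shape: (4, 2, 1).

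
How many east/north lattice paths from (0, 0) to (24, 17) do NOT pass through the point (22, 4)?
Number of paths = 151582910700

Total paths from (0, 0) to (24, 17): C(41, 24) = 151584480450. Paths through (22, 4): (paths (0, 0) → (22, 4)) × (paths (22, 4) → (24, 17)) = C(26, 22) · C(15, 2) = 14950 · 105 = 1569750. Avoidance count = 151584480450 − 1569750 = 151582910700.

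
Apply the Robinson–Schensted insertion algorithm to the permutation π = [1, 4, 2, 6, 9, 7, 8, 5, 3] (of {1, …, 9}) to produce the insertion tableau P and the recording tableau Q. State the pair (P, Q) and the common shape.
P = [1, 2, 3, 7, 8] / [4, 5] / [6] / [9];  Q = [1, 2, 4, 5, 7] / [3, 6] / [8] / [9];  common shape = (5, 2, 1, 1)

Row-insert the values π_1, π_2, … into P one at a time, bumping the leftmost entry strictly greater than the inserted value down to the next row. The recording tableau Q records, in position (i, j), the step at which that cell was added to P.
  Insert 1 (step 1): P = [1];  Q = [1]
  Insert 4 (step 2): P = [1, 4];  Q = [1, 2]
  Insert 2 (step 3): P = [1, 2] / [4];  Q = [1, 2] / [3]
  Insert 6 (step 4): P = [1, 2, 6] / [4];  Q = [1, 2, 4] / [3]
  Insert 9 (step 5): P = [1, 2, 6, 9] / [4];  Q = [1, 2, 4, 5] / [3]
  Insert 7 (step 6): P = [1, 2, 6, 7] / [4, 9];  Q = [1, 2, 4, 5] / [3, 6]
  Insert 8 (step 7): P = [1, 2, 6, 7, 8] / [4, 9];  Q = [1, 2, 4, 5, 7] / [3, 6]
  Insert 5 (step 8): P = [1, 2, 5, 7, 8] / [4, 6] / [9];  Q = [1, 2, 4, 5, 7] / [3, 6] / [8]
  Insert 3 (step 9): P = [1, 2, 3, 7, 8] / [4, 5] / [6] / [9];  Q = [1, 2, 4, 5, 7] / [3, 6] / [8] / [9]
Final shape: (5, 2, 1, 1).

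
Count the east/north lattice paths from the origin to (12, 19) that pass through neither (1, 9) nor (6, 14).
Number of paths = 120850485

Inclusion–exclusion. Total paths: C(31, 12) = 141120525. Through P₁: C(10, 1)·C(21, 11) = 3527160. Through P₂: C(20, 6)·C(11, 6) = 17907120. Since P₁ is strictly southwest of P₂, a monotone path through both must visit P₁ then P₂; paths through both = C(10, 1)·C(10, 5)·C(11, 6) = 1164240. Avoid both = 141120525 − 3527160 − 17907120 + 1164240 = 120850485.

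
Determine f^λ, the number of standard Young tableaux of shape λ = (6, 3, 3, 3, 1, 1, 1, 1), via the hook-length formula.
# SYT of shape (6, 3, 3, 3, 1, 1, 1, 1) = 15988500

Hook-length formula: f^λ = n! / Π hook(c), product over all cells c of the Young diagram. For λ = (6, 3, 3, 3, 1, 1, 1, 1), n = 19 boxes. Hook lengths by row (left-to-right, top-to-bottom): [13, 8, 7, 3, 2, 1]; [9, 4, 3]; [8, 3, 2]; [7, 2, 1]; [4]; [3]; [2]; [1]. Product of hooks = 7608287232. So f^λ = 19! / 7608287232 = 121645100408832000 / 7608287232 = 15988500.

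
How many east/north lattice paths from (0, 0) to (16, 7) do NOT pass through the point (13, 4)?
Number of paths = 197557

Total paths from (0, 0) to (16, 7): C(23, 16) = 245157. Paths through (13, 4): (paths (0, 0) → (13, 4)) × (paths (13, 4) → (16, 7)) = C(17, 13) · C(6, 3) = 2380 · 20 = 47600. Avoidance count = 245157 − 47600 = 197557.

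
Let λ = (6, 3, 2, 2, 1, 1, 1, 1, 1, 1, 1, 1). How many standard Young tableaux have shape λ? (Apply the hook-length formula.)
# SYT of shape (6, 3, 2, 2, 1, 1, 1, 1, 1, 1, 1, 1) = 27147960

Hook-length formula: f^λ = n! / Π hook(c), product over all cells c of the Young diagram. For λ = (6, 3, 2, 2, 1, 1, 1, 1, 1, 1, 1, 1), n = 21 boxes. Hook lengths by row (left-to-right, top-to-bottom): [17, 8, 5, 3, 2, 1]; [13, 4, 1]; [11, 2]; [10, 1]; [8]; [7]; [6]; [5]; [4]; [3]; [2]; [1]. Product of hooks = 1881944064000. So f^λ = 21! / 1881944064000 = 51090942171709440000 / 1881944064000 = 27147960.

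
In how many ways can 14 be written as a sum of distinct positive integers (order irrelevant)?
q(14) = 22

List partitions of 14 into distinct parts: 14, 13+1, 12+2, 11+3, 11+2+1, 10+4, 10+3+1, 9+5, 9+4+1, 9+3+2, 8+6, 8+5+1, 8+4+2, 8+3+2+1, 7+6+1, 7+5+2, 7+4+3, 7+4+2+1, 6+5+3, 6+5+2+1, 6+4+3+1, 5+4+3+2. There are q(14) = 22. (Euler: this equals the number of odd-part partitions of 14.)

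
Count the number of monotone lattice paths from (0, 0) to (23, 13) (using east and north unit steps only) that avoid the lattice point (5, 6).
Number of paths = 2088706200

Total paths from (0, 0) to (23, 13): C(36, 23) = 2310789600. Paths through (5, 6): (paths (0, 0) → (5, 6)) × (paths (5, 6) → (23, 13)) = C(11, 5) · C(25, 18) = 462 · 480700 = 222083400. Avoidance count = 2310789600 − 222083400 = 2088706200.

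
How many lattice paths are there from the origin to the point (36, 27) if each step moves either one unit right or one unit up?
Number of paths = 489462003181042451

A monotone lattice path from (0, 0) to (36, 27) consists of 36 east steps and 27 north steps in some order, so it is determined by which 36 of the 63 steps are east. The count is C(63, 36) = 489462003181042451.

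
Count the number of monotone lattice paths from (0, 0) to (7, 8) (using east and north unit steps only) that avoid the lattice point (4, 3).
Number of paths = 4475

Total paths from (0, 0) to (7, 8): C(15, 7) = 6435. Paths through (4, 3): (paths (0, 0) → (4, 3)) × (paths (4, 3) → (7, 8)) = C(7, 4) · C(8, 3) = 35 · 56 = 1960. Avoidance count = 6435 − 1960 = 4475.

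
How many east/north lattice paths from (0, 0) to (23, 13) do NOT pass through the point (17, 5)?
Number of paths = 2231708598

Total paths from (0, 0) to (23, 13): C(36, 23) = 2310789600. Paths through (17, 5): (paths (0, 0) → (17, 5)) × (paths (17, 5) → (23, 13)) = C(22, 17) · C(14, 6) = 26334 · 3003 = 79081002. Avoidance count = 2310789600 − 79081002 = 2231708598.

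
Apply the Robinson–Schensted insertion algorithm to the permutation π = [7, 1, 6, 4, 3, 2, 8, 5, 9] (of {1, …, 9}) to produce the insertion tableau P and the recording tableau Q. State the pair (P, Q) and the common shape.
P = [1, 2, 5, 9] / [3, 8] / [4] / [6] / [7];  Q = [1, 3, 7, 9] / [2, 8] / [4] / [5] / [6];  common shape = (4, 2, 1, 1, 1)

Row-insert the values π_1, π_2, … into P one at a time, bumping the leftmost entry strictly greater than the inserted value down to the next row. The recording tableau Q records, in position (i, j), the step at which that cell was added to P.
  Insert 7 (step 1): P = [7];  Q = [1]
  Insert 1 (step 2): P = [1] / [7];  Q = [1] / [2]
  Insert 6 (step 3): P = [1, 6] / [7];  Q = [1, 3] / [2]
  Insert 4 (step 4): P = [1, 4] / [6] / [7];  Q = [1, 3] / [2] / [4]
  Insert 3 (step 5): P = [1, 3] / [4] / [6] / [7];  Q = [1, 3] / [2] / [4] / [5]
  Insert 2 (step 6): P = [1, 2] / [3] / [4] / [6] / [7];  Q = [1, 3] / [2] / [4] / [5] / [6]
  Insert 8 (step 7): P = [1, 2, 8] / [3] / [4] / [6] / [7];  Q = [1, 3, 7] / [2] / [4] / [5] / [6]
  Insert 5 (step 8): P = [1, 2, 5] / [3, 8] / [4] / [6] / [7];  Q = [1, 3, 7] / [2, 8] / [4] / [5] / [6]
  Insert 9 (step 9): P = [1, 2, 5, 9] / [3, 8] / [4] / [6] / [7];  Q = [1, 3, 7, 9] / [2, 8] / [4] / [5] / [6]
Final shape: (4, 2, 1, 1, 1).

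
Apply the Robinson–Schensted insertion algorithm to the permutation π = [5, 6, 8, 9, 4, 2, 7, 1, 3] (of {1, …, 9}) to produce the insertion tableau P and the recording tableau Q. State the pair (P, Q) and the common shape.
P = [1, 3, 7, 9] / [2, 6] / [4, 8] / [5];  Q = [1, 2, 3, 4] / [5, 7] / [6, 9] / [8];  common shape = (4, 2, 2, 1)

Row-insert the values π_1, π_2, … into P one at a time, bumping the leftmost entry strictly greater than the inserted value down to the next row. The recording tableau Q records, in position (i, j), the step at which that cell was added to P.
  Insert 5 (step 1): P = [5];  Q = [1]
  Insert 6 (step 2): P = [5, 6];  Q = [1, 2]
  Insert 8 (step 3): P = [5, 6, 8];  Q = [1, 2, 3]
  Insert 9 (step 4): P = [5, 6, 8, 9];  Q = [1, 2, 3, 4]
  Insert 4 (step 5): P = [4, 6, 8, 9] / [5];  Q = [1, 2, 3, 4] / [5]
  Insert 2 (step 6): P = [2, 6, 8, 9] / [4] / [5];  Q = [1, 2, 3, 4] / [5] / [6]
  Insert 7 (step 7): P = [2, 6, 7, 9] / [4, 8] / [5];  Q = [1, 2, 3, 4] / [5, 7] / [6]
  Insert 1 (step 8): P = [1, 6, 7, 9] / [2, 8] / [4] / [5];  Q = [1, 2, 3, 4] / [5, 7] / [6] / [8]
  Insert 3 (step 9): P = [1, 3, 7, 9] / [2, 6] / [4, 8] / [5];  Q = [1, 2, 3, 4] / [5, 7] / [6, 9] / [8]
Final shape: (4, 2, 2, 1).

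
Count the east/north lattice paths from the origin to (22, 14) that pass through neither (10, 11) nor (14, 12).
Number of paths = 3280576020

Inclusion–exclusion. Total paths: C(36, 22) = 3796297200. Through P₁: C(21, 10)·C(15, 12) = 160485780. Through P₂: C(26, 14)·C(10, 8) = 434596500. Since P₁ is strictly southwest of P₂, a monotone path through both must visit P₁ then P₂; paths through both = C(21, 10)·C(5, 4)·C(10, 8) = 79361100. Avoid both = 3796297200 − 160485780 − 434596500 + 79361100 = 3280576020.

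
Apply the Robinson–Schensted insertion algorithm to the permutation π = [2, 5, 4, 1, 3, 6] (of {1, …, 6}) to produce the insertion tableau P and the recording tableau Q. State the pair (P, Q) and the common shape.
P = [1, 3, 6] / [2, 4] / [5];  Q = [1, 2, 6] / [3, 5] / [4];  common shape = (3, 2, 1)

Row-insert the values π_1, π_2, … into P one at a time, bumping the leftmost entry strictly greater than the inserted value down to the next row. The recording tableau Q records, in position (i, j), the step at which that cell was added to P.
  Insert 2 (step 1): P = [2];  Q = [1]
  Insert 5 (step 2): P = [2, 5];  Q = [1, 2]
  Insert 4 (step 3): P = [2, 4] / [5];  Q = [1, 2] / [3]
  Insert 1 (step 4): P = [1, 4] / [2] / [5];  Q = [1, 2] / [3] / [4]
  Insert 3 (step 5): P = [1, 3] / [2, 4] / [5];  Q = [1, 2] / [3, 5] / [4]
  Insert 6 (step 6): P = [1, 3, 6] / [2, 4] / [5];  Q = [1, 2, 6] / [3, 5] / [4]
Final shape: (3, 2, 1).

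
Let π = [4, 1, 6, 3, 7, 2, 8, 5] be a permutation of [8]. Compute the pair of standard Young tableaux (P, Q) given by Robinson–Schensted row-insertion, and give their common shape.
P = [1, 2, 5, 8] / [3, 6, 7] / [4];  Q = [1, 3, 5, 7] / [2, 4, 8] / [6];  common shape = (4, 3, 1)

Row-insert the values π_1, π_2, … into P one at a time, bumping the leftmost entry strictly greater than the inserted value down to the next row. The recording tableau Q records, in position (i, j), the step at which that cell was added to P.
  Insert 4 (step 1): P = [4];  Q = [1]
  Insert 1 (step 2): P = [1] / [4];  Q = [1] / [2]
  Insert 6 (step 3): P = [1, 6] / [4];  Q = [1, 3] / [2]
  Insert 3 (step 4): P = [1, 3] / [4, 6];  Q = [1, 3] / [2, 4]
  Insert 7 (step 5): P = [1, 3, 7] / [4, 6];  Q = [1, 3, 5] / [2, 4]
  Insert 2 (step 6): P = [1, 2, 7] / [3, 6] / [4];  Q = [1, 3, 5] / [2, 4] / [6]
  Insert 8 (step 7): P = [1, 2, 7, 8] / [3, 6] / [4];  Q = [1, 3, 5, 7] / [2, 4] / [6]
  Insert 5 (step 8): P = [1, 2, 5, 8] / [3, 6, 7] / [4];  Q = [1, 3, 5, 7] / [2, 4, 8] / [6]
Final shape: (4, 3, 1).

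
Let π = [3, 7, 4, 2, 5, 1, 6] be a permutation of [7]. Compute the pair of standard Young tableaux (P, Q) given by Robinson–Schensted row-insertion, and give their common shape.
P = [1, 4, 5, 6] / [2] / [3] / [7];  Q = [1, 2, 5, 7] / [3] / [4] / [6];  common shape = (4, 1, 1, 1)

Row-insert the values π_1, π_2, … into P one at a time, bumping the leftmost entry strictly greater than the inserted value down to the next row. The recording tableau Q records, in position (i, j), the step at which that cell was added to P.
  Insert 3 (step 1): P = [3];  Q = [1]
  Insert 7 (step 2): P = [3, 7];  Q = [1, 2]
  Insert 4 (step 3): P = [3, 4] / [7];  Q = [1, 2] / [3]
  Insert 2 (step 4): P = [2, 4] / [3] / [7];  Q = [1, 2] / [3] / [4]
  Insert 5 (step 5): P = [2, 4, 5] / [3] / [7];  Q = [1, 2, 5] / [3] / [4]
  Insert 1 (step 6): P = [1, 4, 5] / [2] / [3] / [7];  Q = [1, 2, 5] / [3] / [4] / [6]
  Insert 6 (step 7): P = [1, 4, 5, 6] / [2] / [3] / [7];  Q = [1, 2, 5, 7] / [3] / [4] / [6]
Final shape: (4, 1, 1, 1).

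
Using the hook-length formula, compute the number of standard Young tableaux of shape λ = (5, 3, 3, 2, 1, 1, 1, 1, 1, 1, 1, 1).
# SYT of shape (5, 3, 3, 2, 1, 1, 1, 1, 1, 1, 1, 1) = 30218265

Hook-length formula: f^λ = n! / Π hook(c), product over all cells c of the Young diagram. For λ = (5, 3, 3, 2, 1, 1, 1, 1, 1, 1, 1, 1), n = 21 boxes. Hook lengths by row (left-to-right, top-to-bottom): [16, 7, 5, 2, 1]; [13, 4, 2]; [12, 3, 1]; [10, 1]; [8]; [7]; [6]; [5]; [4]; [3]; [2]; [1]. Product of hooks = 1690730496000. So f^λ = 21! / 1690730496000 = 51090942171709440000 / 1690730496000 = 30218265.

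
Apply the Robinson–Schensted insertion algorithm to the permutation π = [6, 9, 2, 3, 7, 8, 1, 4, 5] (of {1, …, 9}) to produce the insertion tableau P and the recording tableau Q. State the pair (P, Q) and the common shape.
P = [1, 3, 4, 5] / [2, 7, 8] / [6, 9];  Q = [1, 2, 5, 6] / [3, 4, 9] / [7, 8];  common shape = (4, 3, 2)

Row-insert the values π_1, π_2, … into P one at a time, bumping the leftmost entry strictly greater than the inserted value down to the next row. The recording tableau Q records, in position (i, j), the step at which that cell was added to P.
  Insert 6 (step 1): P = [6];  Q = [1]
  Insert 9 (step 2): P = [6, 9];  Q = [1, 2]
  Insert 2 (step 3): P = [2, 9] / [6];  Q = [1, 2] / [3]
  Insert 3 (step 4): P = [2, 3] / [6, 9];  Q = [1, 2] / [3, 4]
  Insert 7 (step 5): P = [2, 3, 7] / [6, 9];  Q = [1, 2, 5] / [3, 4]
  Insert 8 (step 6): P = [2, 3, 7, 8] / [6, 9];  Q = [1, 2, 5, 6] / [3, 4]
  Insert 1 (step 7): P = [1, 3, 7, 8] / [2, 9] / [6];  Q = [1, 2, 5, 6] / [3, 4] / [7]
  Insert 4 (step 8): P = [1, 3, 4, 8] / [2, 7] / [6, 9];  Q = [1, 2, 5, 6] / [3, 4] / [7, 8]
  Insert 5 (step 9): P = [1, 3, 4, 5] / [2, 7, 8] / [6, 9];  Q = [1, 2, 5, 6] / [3, 4, 9] / [7, 8]
Final shape: (4, 3, 2).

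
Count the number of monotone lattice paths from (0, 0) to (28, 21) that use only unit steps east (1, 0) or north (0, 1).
Number of paths = 39049918716424

A monotone lattice path from (0, 0) to (28, 21) consists of 28 east steps and 21 north steps in some order, so it is determined by which 28 of the 49 steps are east. The count is C(49, 28) = 39049918716424.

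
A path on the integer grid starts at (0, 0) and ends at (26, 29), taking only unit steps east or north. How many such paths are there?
Number of paths = 3560597348629860

A monotone lattice path from (0, 0) to (26, 29) consists of 26 east steps and 29 north steps in some order, so it is determined by which 26 of the 55 steps are east. The count is C(55, 26) = 3560597348629860.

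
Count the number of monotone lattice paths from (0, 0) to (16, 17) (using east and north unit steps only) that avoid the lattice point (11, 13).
Number of paths = 852288966

Total paths from (0, 0) to (16, 17): C(33, 16) = 1166803110. Paths through (11, 13): (paths (0, 0) → (11, 13)) × (paths (11, 13) → (16, 17)) = C(24, 11) · C(9, 5) = 2496144 · 126 = 314514144. Avoidance count = 1166803110 − 314514144 = 852288966.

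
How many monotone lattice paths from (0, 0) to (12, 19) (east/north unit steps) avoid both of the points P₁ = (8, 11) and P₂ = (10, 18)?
Number of paths = 72500961

Inclusion–exclusion. Total paths: C(31, 12) = 141120525. Through P₁: C(19, 8)·C(12, 4) = 37413090. Through P₂: C(28, 10)·C(3, 2) = 39369330. Since P₁ is strictly southwest of P₂, a monotone path through both must visit P₁ then P₂; paths through both = C(19, 8)·C(9, 2)·C(3, 2) = 8162856. Avoid both = 141120525 − 37413090 − 39369330 + 8162856 = 72500961.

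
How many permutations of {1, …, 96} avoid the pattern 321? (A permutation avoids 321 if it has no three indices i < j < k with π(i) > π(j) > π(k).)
C_96 = 3721443204405954385563870541379246659709506697378694300

These 321-avoiding permutations are counted by the Catalan number C_n = (1/(n + 1)) · C(2n, n). For n = 96: C_96 = (1/97) · C(192, 96) = 360979990827377575399695442513786925991822149645733347100/97 = 3721443204405954385563870541379246659709506697378694300.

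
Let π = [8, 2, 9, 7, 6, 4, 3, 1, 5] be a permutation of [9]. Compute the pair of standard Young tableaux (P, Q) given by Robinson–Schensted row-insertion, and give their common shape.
P = [1, 3, 5] / [2, 9] / [4] / [6] / [7] / [8];  Q = [1, 3, 9] / [2, 4] / [5] / [6] / [7] / [8];  common shape = (3, 2, 1, 1, 1, 1)

Row-insert the values π_1, π_2, … into P one at a time, bumping the leftmost entry strictly greater than the inserted value down to the next row. The recording tableau Q records, in position (i, j), the step at which that cell was added to P.
  Insert 8 (step 1): P = [8];  Q = [1]
  Insert 2 (step 2): P = [2] / [8];  Q = [1] / [2]
  Insert 9 (step 3): P = [2, 9] / [8];  Q = [1, 3] / [2]
  Insert 7 (step 4): P = [2, 7] / [8, 9];  Q = [1, 3] / [2, 4]
  Insert 6 (step 5): P = [2, 6] / [7, 9] / [8];  Q = [1, 3] / [2, 4] / [5]
  Insert 4 (step 6): P = [2, 4] / [6, 9] / [7] / [8];  Q = [1, 3] / [2, 4] / [5] / [6]
  Insert 3 (step 7): P = [2, 3] / [4, 9] / [6] / [7] / [8];  Q = [1, 3] / [2, 4] / [5] / [6] / [7]
  Insert 1 (step 8): P = [1, 3] / [2, 9] / [4] / [6] / [7] / [8];  Q = [1, 3] / [2, 4] / [5] / [6] / [7] / [8]
  Insert 5 (step 9): P = [1, 3, 5] / [2, 9] / [4] / [6] / [7] / [8];  Q = [1, 3, 9] / [2, 4] / [5] / [6] / [7] / [8]
Final shape: (3, 2, 1, 1, 1, 1).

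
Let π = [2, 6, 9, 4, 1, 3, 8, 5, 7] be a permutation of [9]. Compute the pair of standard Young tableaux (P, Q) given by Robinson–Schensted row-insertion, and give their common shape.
P = [1, 3, 5, 7] / [2, 4, 8] / [6, 9];  Q = [1, 2, 3, 9] / [4, 6, 7] / [5, 8];  common shape = (4, 3, 2)

Row-insert the values π_1, π_2, … into P one at a time, bumping the leftmost entry strictly greater than the inserted value down to the next row. The recording tableau Q records, in position (i, j), the step at which that cell was added to P.
  Insert 2 (step 1): P = [2];  Q = [1]
  Insert 6 (step 2): P = [2, 6];  Q = [1, 2]
  Insert 9 (step 3): P = [2, 6, 9];  Q = [1, 2, 3]
  Insert 4 (step 4): P = [2, 4, 9] / [6];  Q = [1, 2, 3] / [4]
  Insert 1 (step 5): P = [1, 4, 9] / [2] / [6];  Q = [1, 2, 3] / [4] / [5]
  Insert 3 (step 6): P = [1, 3, 9] / [2, 4] / [6];  Q = [1, 2, 3] / [4, 6] / [5]
  Insert 8 (step 7): P = [1, 3, 8] / [2, 4, 9] / [6];  Q = [1, 2, 3] / [4, 6, 7] / [5]
  Insert 5 (step 8): P = [1, 3, 5] / [2, 4, 8] / [6, 9];  Q = [1, 2, 3] / [4, 6, 7] / [5, 8]
  Insert 7 (step 9): P = [1, 3, 5, 7] / [2, 4, 8] / [6, 9];  Q = [1, 2, 3, 9] / [4, 6, 7] / [5, 8]
Final shape: (4, 3, 2).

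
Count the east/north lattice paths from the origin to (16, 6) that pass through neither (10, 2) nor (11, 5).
Number of paths = 36129

Inclusion–exclusion. Total paths: C(22, 16) = 74613. Through P₁: C(12, 10)·C(10, 6) = 13860. Through P₂: C(16, 11)·C(6, 5) = 26208. Since P₁ is strictly southwest of P₂, a monotone path through both must visit P₁ then P₂; paths through both = C(12, 10)·C(4, 1)·C(6, 5) = 1584. Avoid both = 74613 − 13860 − 26208 + 1584 = 36129.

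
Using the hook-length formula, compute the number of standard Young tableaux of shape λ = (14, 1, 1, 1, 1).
# SYT of shape (14, 1, 1, 1, 1) = 2380

Hook-length formula: f^λ = n! / Π hook(c), product over all cells c of the Young diagram. For λ = (14, 1, 1, 1, 1), n = 18 boxes. Hook lengths by row (left-to-right, top-to-bottom): [18, 13, 12, 11, 10, 9, 8, 7, 6, 5, 4, 3, 2, 1]; [4]; [3]; [2]; [1]. Product of hooks = 2690072985600. So f^λ = 18! / 2690072985600 = 6402373705728000 / 2690072985600 = 2380.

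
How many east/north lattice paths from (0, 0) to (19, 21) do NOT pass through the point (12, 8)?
Number of paths = 121517214000

Total paths from (0, 0) to (19, 21): C(40, 19) = 131282408400. Paths through (12, 8): (paths (0, 0) → (12, 8)) × (paths (12, 8) → (19, 21)) = C(20, 12) · C(20, 7) = 125970 · 77520 = 9765194400. Avoidance count = 131282408400 − 9765194400 = 121517214000.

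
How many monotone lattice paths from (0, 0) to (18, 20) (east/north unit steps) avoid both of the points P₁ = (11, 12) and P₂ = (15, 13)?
Number of paths = 21195566280

Inclusion–exclusion. Total paths: C(38, 18) = 33578000610. Through P₁: C(23, 11)·C(15, 7) = 8700621930. Through P₂: C(28, 15)·C(10, 3) = 4493059200. Since P₁ is strictly southwest of P₂, a monotone path through both must visit P₁ then P₂; paths through both = C(23, 11)·C(5, 4)·C(10, 3) = 811246800. Avoid both = 33578000610 − 8700621930 − 4493059200 + 811246800 = 21195566280.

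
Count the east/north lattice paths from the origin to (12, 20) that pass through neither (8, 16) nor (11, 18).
Number of paths = 92582130

Inclusion–exclusion. Total paths: C(32, 12) = 225792840. Through P₁: C(24, 8)·C(8, 4) = 51482970. Through P₂: C(29, 11)·C(3, 1) = 103791870. Since P₁ is strictly southwest of P₂, a monotone path through both must visit P₁ then P₂; paths through both = C(24, 8)·C(5, 3)·C(3, 1) = 22064130. Avoid both = 225792840 − 51482970 − 103791870 + 22064130 = 92582130.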